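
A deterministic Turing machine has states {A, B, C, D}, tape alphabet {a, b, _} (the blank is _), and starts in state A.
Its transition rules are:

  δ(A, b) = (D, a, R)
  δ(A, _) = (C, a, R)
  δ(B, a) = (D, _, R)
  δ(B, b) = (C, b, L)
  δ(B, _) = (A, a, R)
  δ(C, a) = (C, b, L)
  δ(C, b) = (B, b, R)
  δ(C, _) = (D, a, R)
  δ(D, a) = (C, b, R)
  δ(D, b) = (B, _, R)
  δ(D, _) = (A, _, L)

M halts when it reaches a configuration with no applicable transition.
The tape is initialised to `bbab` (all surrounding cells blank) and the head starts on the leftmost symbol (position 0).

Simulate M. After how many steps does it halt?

A | [b]bab____   read b → write a, move R, go to D
D | a[b]ab____   read b → write _, move R, go to B
B | a_[a]b____   read a → write _, move R, go to D
D | a__[b]____   read b → write _, move R, go to B
B | a___[_]___   read _ → write a, move R, go to A
A | a___a[_]__   read _ → write a, move R, go to C
C | a___aa[_]_   read _ → write a, move R, go to D
D | a___aaa[_]   read _ → write _, move L, go to A
A | a___aa[a]_
M halts after 8 transitions.

8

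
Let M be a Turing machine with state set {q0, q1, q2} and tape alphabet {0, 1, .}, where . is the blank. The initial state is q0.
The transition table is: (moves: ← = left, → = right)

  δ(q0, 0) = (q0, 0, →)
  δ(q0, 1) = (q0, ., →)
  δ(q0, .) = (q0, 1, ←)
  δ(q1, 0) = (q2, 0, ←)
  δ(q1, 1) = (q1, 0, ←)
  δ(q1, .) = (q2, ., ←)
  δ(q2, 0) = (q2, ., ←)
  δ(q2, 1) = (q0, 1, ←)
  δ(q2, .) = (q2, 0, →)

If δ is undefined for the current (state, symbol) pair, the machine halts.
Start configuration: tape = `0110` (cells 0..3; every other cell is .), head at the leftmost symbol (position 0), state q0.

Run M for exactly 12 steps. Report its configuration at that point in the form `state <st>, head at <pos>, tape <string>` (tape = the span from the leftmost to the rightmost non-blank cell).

state=q0 head=0 tape=[0]110...   (q0,0)→(q0,0,→)
state=q0 head=1 tape=0[1]10...   (q0,1)→(q0,.,→)
state=q0 head=2 tape=0.[1]0...   (q0,1)→(q0,.,→)
state=q0 head=3 tape=0..[0]...   (q0,0)→(q0,0,→)
state=q0 head=4 tape=0..0[.]..   (q0,.)→(q0,1,←)
state=q0 head=3 tape=0..[0]1..   (q0,0)→(q0,0,→)
state=q0 head=4 tape=0..0[1]..   (q0,1)→(q0,.,→)
state=q0 head=5 tape=0..0.[.].   (q0,.)→(q0,1,←)
state=q0 head=4 tape=0..0[.]1.   (q0,.)→(q0,1,←)
state=q0 head=3 tape=0..[0]11.   (q0,0)→(q0,0,→)
state=q0 head=4 tape=0..0[1]1.   (q0,1)→(q0,.,→)
state=q0 head=5 tape=0..0.[1].   (q0,1)→(q0,.,→)
state=q0 head=6 tape=0..0..[.]
After 12 steps: state q0, head at 6, tape 0..0.

state q0, head at 6, tape 0..0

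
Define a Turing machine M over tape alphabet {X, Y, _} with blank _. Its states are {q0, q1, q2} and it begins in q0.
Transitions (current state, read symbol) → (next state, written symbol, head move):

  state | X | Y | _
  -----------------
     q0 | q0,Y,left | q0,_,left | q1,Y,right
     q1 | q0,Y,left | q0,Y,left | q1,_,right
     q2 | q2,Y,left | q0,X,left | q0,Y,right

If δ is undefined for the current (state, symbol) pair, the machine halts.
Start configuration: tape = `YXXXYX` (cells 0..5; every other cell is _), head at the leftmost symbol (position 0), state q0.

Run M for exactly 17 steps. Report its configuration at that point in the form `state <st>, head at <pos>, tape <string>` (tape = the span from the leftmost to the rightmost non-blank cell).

state=q0 head=0 tape=__[Y]XXXYX   (q0,Y)→(q0,_,left)
state=q0 head=-1 tape=_[_]_XXXYX   (q0,_)→(q1,Y,right)
state=q1 head=0 tape=_Y[_]XXXYX   (q1,_)→(q1,_,right)
state=q1 head=1 tape=_Y_[X]XXYX   (q1,X)→(q0,Y,left)
state=q0 head=0 tape=_Y[_]YXXYX   (q0,_)→(q1,Y,right)
state=q1 head=1 tape=_YY[Y]XXYX   (q1,Y)→(q0,Y,left)
state=q0 head=0 tape=_Y[Y]YXXYX   (q0,Y)→(q0,_,left)
state=q0 head=-1 tape=_[Y]_YXXYX   (q0,Y)→(q0,_,left)
state=q0 head=-2 tape=[_]__YXXYX   (q0,_)→(q1,Y,right)
state=q1 head=-1 tape=Y[_]_YXXYX   (q1,_)→(q1,_,right)
state=q1 head=0 tape=Y_[_]YXXYX   (q1,_)→(q1,_,right)
state=q1 head=1 tape=Y__[Y]XXYX   (q1,Y)→(q0,Y,left)
state=q0 head=0 tape=Y_[_]YXXYX   (q0,_)→(q1,Y,right)
state=q1 head=1 tape=Y_Y[Y]XXYX   (q1,Y)→(q0,Y,left)
state=q0 head=0 tape=Y_[Y]YXXYX   (q0,Y)→(q0,_,left)
state=q0 head=-1 tape=Y[_]_YXXYX   (q0,_)→(q1,Y,right)
state=q1 head=0 tape=YY[_]YXXYX   (q1,_)→(q1,_,right)
state=q1 head=1 tape=YY_[Y]XXYX
After 17 steps: state q1, head at 1, tape YY_YXXYX.

state q1, head at 1, tape YY_YXXYX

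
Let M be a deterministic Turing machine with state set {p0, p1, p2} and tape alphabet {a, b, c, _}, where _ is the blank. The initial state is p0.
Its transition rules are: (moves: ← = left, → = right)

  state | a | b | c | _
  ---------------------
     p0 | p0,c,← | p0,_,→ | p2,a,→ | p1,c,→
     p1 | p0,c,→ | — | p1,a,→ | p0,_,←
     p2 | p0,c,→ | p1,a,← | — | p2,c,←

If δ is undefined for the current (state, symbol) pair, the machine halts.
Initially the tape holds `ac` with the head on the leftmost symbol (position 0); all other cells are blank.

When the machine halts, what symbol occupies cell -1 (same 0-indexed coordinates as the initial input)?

p0 | _[a]c_   read a → write c, move ←, go to p0
p0 | [_]cc_   read _ → write c, move →, go to p1
p1 | c[c]c_   read c → write a, move →, go to p1
p1 | ca[c]_   read c → write a, move →, go to p1
p1 | caa[_]   read _ → write _, move ←, go to p0
p0 | ca[a]_   read a → write c, move ←, go to p0
p0 | c[a]c_   read a → write c, move ←, go to p0
p0 | [c]cc_   read c → write a, move →, go to p2
p2 | a[c]c_
Cell -1 holds a when M halts.

a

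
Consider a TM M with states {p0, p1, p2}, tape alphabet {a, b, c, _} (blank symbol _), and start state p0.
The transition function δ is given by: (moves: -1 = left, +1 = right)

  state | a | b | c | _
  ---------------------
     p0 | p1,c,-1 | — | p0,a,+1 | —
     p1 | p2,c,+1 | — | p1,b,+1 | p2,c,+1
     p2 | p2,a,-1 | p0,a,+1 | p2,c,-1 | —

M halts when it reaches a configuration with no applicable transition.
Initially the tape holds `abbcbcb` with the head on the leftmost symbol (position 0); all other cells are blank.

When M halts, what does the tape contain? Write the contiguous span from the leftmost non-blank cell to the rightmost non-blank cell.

p0 | __[a]bbcbcb   read a → write c, move -1, go to p1
p1 | _[_]cbbcbcb   read _ → write c, move +1, go to p2
p2 | _c[c]bbcbcb   read c → write c, move -1, go to p2
p2 | _[c]cbbcbcb   read c → write c, move -1, go to p2
p2 | [_]ccbbcbcb
The non-blank tape span at halt is ccbbcbcb.

ccbbcbcb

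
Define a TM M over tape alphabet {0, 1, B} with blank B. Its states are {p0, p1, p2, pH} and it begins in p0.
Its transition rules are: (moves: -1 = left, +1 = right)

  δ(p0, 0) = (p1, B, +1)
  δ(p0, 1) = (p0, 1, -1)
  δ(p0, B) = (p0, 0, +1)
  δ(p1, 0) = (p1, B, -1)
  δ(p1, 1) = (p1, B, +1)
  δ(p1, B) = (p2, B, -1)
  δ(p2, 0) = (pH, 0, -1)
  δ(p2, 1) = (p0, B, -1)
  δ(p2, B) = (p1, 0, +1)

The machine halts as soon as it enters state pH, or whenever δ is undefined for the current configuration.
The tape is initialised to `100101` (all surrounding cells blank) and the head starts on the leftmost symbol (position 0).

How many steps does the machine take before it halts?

10

state=p0 head=0 tape=BB[1]00101   (p0,1)→(p0,1,-1)
state=p0 head=-1 tape=B[B]100101   (p0,B)→(p0,0,+1)
state=p0 head=0 tape=B0[1]00101   (p0,1)→(p0,1,-1)
state=p0 head=-1 tape=B[0]100101   (p0,0)→(p1,B,+1)
state=p1 head=0 tape=BB[1]00101   (p1,1)→(p1,B,+1)
state=p1 head=1 tape=BBB[0]0101   (p1,0)→(p1,B,-1)
state=p1 head=0 tape=BB[B]B0101   (p1,B)→(p2,B,-1)
state=p2 head=-1 tape=B[B]BB0101   (p2,B)→(p1,0,+1)
state=p1 head=0 tape=B0[B]B0101   (p1,B)→(p2,B,-1)
state=p2 head=-1 tape=B[0]BB0101   (p2,0)→(pH,0,-1)
state=pH head=-2 tape=[B]0BB0101
M halts after 10 transitions.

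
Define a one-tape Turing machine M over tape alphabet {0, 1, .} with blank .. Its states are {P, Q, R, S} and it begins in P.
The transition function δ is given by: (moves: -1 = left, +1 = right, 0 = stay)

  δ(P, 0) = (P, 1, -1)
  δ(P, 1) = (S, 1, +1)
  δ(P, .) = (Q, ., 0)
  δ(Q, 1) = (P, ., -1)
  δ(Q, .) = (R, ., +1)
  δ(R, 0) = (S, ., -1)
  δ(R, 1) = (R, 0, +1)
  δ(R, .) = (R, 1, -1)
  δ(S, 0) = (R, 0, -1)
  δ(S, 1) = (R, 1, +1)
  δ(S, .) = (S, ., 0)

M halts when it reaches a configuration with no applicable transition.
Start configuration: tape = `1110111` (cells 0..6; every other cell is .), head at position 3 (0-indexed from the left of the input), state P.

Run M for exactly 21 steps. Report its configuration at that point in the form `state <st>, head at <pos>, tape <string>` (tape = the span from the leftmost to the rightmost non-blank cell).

state R, head at 4, tape 11000..1

P | 111[0]111.   read 0 → write 1, move -1, go to P
P | 11[1]1111.   read 1 → write 1, move +1, go to S
S | 111[1]111.   read 1 → write 1, move +1, go to R
R | 1111[1]11.   read 1 → write 0, move +1, go to R
R | 11110[1]1.   read 1 → write 0, move +1, go to R
R | 111100[1].   read 1 → write 0, move +1, go to R
R | 1111000[.]   read . → write 1, move -1, go to R
R | 111100[0]1   read 0 → write ., move -1, go to S
S | 11110[0].1   read 0 → write 0, move -1, go to R
R | 1111[0]0.1   read 0 → write ., move -1, go to S
S | 111[1].0.1   read 1 → write 1, move +1, go to R
R | 1111[.]0.1   read . → write 1, move -1, go to R
R | 111[1]10.1   read 1 → write 0, move +1, go to R
R | 1110[1]0.1   read 1 → write 0, move +1, go to R
R | 11100[0].1   read 0 → write ., move -1, go to S
S | 1110[0]..1   read 0 → write 0, move -1, go to R
R | 111[0]0..1   read 0 → write ., move -1, go to S
S | 11[1].0..1   read 1 → write 1, move +1, go to R
R | 111[.]0..1   read . → write 1, move -1, go to R
R | 11[1]10..1   read 1 → write 0, move +1, go to R
R | 110[1]0..1   read 1 → write 0, move +1, go to R
R | 1100[0]..1
After 21 steps: state R, head at 4, tape 11000..1.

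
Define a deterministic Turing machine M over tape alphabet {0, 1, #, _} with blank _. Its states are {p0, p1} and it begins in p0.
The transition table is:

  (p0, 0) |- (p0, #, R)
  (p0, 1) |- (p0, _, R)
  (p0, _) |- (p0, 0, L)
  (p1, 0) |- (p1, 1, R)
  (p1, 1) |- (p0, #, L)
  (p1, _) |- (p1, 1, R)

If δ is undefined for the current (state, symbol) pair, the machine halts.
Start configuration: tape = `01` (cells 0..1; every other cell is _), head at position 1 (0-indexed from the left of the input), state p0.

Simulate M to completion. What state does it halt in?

state=p0 head=1 tape=0[1]__   (p0,1)→(p0,_,R)
state=p0 head=2 tape=0_[_]_   (p0,_)→(p0,0,L)
state=p0 head=1 tape=0[_]0_   (p0,_)→(p0,0,L)
state=p0 head=0 tape=[0]00_   (p0,0)→(p0,#,R)
state=p0 head=1 tape=#[0]0_   (p0,0)→(p0,#,R)
state=p0 head=2 tape=##[0]_   (p0,0)→(p0,#,R)
state=p0 head=3 tape=###[_]   (p0,_)→(p0,0,L)
state=p0 head=2 tape=##[#]0
No transition is defined for (p0, #); M halts in state p0.

p0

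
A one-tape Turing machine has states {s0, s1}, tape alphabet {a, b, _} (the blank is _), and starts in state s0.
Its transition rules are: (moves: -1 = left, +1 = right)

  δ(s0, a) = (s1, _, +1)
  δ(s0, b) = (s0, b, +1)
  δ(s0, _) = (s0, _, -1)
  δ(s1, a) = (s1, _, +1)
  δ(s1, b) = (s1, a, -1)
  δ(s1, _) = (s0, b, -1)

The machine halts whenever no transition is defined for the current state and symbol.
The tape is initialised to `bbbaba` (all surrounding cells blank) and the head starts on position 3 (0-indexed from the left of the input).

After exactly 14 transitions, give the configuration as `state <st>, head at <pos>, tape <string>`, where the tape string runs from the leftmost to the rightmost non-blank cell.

state=s0 head=3 tape=bbb[a]ba_   (s0,a)→(s1,_,+1)
state=s1 head=4 tape=bbb_[b]a_   (s1,b)→(s1,a,-1)
state=s1 head=3 tape=bbb[_]aa_   (s1,_)→(s0,b,-1)
state=s0 head=2 tape=bb[b]baa_   (s0,b)→(s0,b,+1)
state=s0 head=3 tape=bbb[b]aa_   (s0,b)→(s0,b,+1)
state=s0 head=4 tape=bbbb[a]a_   (s0,a)→(s1,_,+1)
state=s1 head=5 tape=bbbb_[a]_   (s1,a)→(s1,_,+1)
state=s1 head=6 tape=bbbb__[_]   (s1,_)→(s0,b,-1)
state=s0 head=5 tape=bbbb_[_]b   (s0,_)→(s0,_,-1)
state=s0 head=4 tape=bbbb[_]_b   (s0,_)→(s0,_,-1)
state=s0 head=3 tape=bbb[b]__b   (s0,b)→(s0,b,+1)
state=s0 head=4 tape=bbbb[_]_b   (s0,_)→(s0,_,-1)
state=s0 head=3 tape=bbb[b]__b   (s0,b)→(s0,b,+1)
state=s0 head=4 tape=bbbb[_]_b   (s0,_)→(s0,_,-1)
state=s0 head=3 tape=bbb[b]__b
After 14 steps: state s0, head at 3, tape bbbb__b.

state s0, head at 3, tape bbbb__b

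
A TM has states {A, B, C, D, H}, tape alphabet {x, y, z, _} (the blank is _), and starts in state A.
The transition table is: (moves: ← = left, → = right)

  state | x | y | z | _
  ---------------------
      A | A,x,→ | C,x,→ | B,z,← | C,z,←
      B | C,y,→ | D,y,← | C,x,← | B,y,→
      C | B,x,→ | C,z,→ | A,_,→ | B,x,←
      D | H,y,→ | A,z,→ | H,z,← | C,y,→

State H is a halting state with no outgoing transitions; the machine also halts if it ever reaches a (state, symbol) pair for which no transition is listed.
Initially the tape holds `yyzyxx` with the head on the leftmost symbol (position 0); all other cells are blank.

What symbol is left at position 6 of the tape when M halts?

x

A | [y]yzyxx_   read y → write x, move →, go to C
C | x[y]zyxx_   read y → write z, move →, go to C
C | xz[z]yxx_   read z → write _, move →, go to A
A | xz_[y]xx_   read y → write x, move →, go to C
C | xz_x[x]x_   read x → write x, move →, go to B
B | xz_xx[x]_   read x → write y, move →, go to C
C | xz_xxy[_]   read _ → write x, move ←, go to B
B | xz_xx[y]x   read y → write y, move ←, go to D
D | xz_x[x]yx   read x → write y, move →, go to H
H | xz_xy[y]x
Cell 6 holds x when M halts.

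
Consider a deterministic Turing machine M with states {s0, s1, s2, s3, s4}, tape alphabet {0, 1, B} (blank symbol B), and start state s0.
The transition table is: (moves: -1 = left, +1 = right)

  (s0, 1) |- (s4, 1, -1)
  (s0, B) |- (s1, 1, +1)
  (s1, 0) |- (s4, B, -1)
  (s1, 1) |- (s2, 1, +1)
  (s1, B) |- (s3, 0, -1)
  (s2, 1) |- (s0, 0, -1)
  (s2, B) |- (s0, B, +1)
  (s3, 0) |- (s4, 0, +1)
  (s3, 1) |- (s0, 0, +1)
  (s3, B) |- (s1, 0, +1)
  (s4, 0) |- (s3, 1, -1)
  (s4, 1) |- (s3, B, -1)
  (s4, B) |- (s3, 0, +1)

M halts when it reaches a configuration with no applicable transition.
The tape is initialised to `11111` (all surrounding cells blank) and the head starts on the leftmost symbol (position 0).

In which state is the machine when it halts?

s0 | B[1]1111BB   read 1 → write 1, move -1, go to s4
s4 | [B]11111BB   read B → write 0, move +1, go to s3
s3 | 0[1]1111BB   read 1 → write 0, move +1, go to s0
s0 | 00[1]111BB   read 1 → write 1, move -1, go to s4
s4 | 0[0]1111BB   read 0 → write 1, move -1, go to s3
s3 | [0]11111BB   read 0 → write 0, move +1, go to s4
s4 | 0[1]1111BB   read 1 → write B, move -1, go to s3
s3 | [0]B1111BB   read 0 → write 0, move +1, go to s4
s4 | 0[B]1111BB   read B → write 0, move +1, go to s3
s3 | 00[1]111BB   read 1 → write 0, move +1, go to s0
s0 | 000[1]11BB   read 1 → write 1, move -1, go to s4
s4 | 00[0]111BB   read 0 → write 1, move -1, go to s3
s3 | 0[0]1111BB   read 0 → write 0, move +1, go to s4
s4 | 00[1]111BB   read 1 → write B, move -1, go to s3
s3 | 0[0]B111BB   read 0 → write 0, move +1, go to s4
s4 | 00[B]111BB   read B → write 0, move +1, go to s3
s3 | 000[1]11BB   read 1 → write 0, move +1, go to s0
s0 | 0000[1]1BB   read 1 → write 1, move -1, go to s4
s4 | 000[0]11BB   read 0 → write 1, move -1, go to s3
s3 | 00[0]111BB   read 0 → write 0, move +1, go to s4
s4 | 000[1]11BB   read 1 → write B, move -1, go to s3
s3 | 00[0]B11BB   read 0 → write 0, move +1, go to s4
s4 | 000[B]11BB   read B → write 0, move +1, go to s3
s3 | 0000[1]1BB   read 1 → write 0, move +1, go to s0
s0 | 00000[1]BB   read 1 → write 1, move -1, go to s4
s4 | 0000[0]1BB   read 0 → write 1, move -1, go to s3
s3 | 000[0]11BB   read 0 → write 0, move +1, go to s4
s4 | 0000[1]1BB   read 1 → write B, move -1, go to s3
s3 | 000[0]B1BB   read 0 → write 0, move +1, go to s4
s4 | 0000[B]1BB   read B → write 0, move +1, go to s3
s3 | 00000[1]BB   read 1 → write 0, move +1, go to s0
s0 | 000000[B]B   read B → write 1, move +1, go to s1
s1 | 0000001[B]   read B → write 0, move -1, go to s3
s3 | 000000[1]0   read 1 → write 0, move +1, go to s0
s0 | 0000000[0]
No transition is defined for (s0, 0); M halts in state s0.

s0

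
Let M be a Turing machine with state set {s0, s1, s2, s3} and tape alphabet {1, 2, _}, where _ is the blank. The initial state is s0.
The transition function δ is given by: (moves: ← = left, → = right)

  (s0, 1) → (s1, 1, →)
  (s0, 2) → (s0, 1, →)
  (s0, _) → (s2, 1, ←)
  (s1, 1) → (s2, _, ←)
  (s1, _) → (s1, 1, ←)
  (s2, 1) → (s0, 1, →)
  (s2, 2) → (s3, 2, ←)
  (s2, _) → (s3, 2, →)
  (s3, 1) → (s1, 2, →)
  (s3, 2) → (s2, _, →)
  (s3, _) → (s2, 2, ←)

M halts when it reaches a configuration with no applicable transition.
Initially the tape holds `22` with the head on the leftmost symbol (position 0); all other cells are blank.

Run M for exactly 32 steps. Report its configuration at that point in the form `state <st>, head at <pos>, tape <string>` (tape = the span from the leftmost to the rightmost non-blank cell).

s0 | [2]2____   read 2 → write 1, move →, go to s0
s0 | 1[2]____   read 2 → write 1, move →, go to s0
s0 | 11[_]___   read _ → write 1, move ←, go to s2
s2 | 1[1]1___   read 1 → write 1, move →, go to s0
s0 | 11[1]___   read 1 → write 1, move →, go to s1
s1 | 111[_]__   read _ → write 1, move ←, go to s1
s1 | 11[1]1__   read 1 → write _, move ←, go to s2
s2 | 1[1]_1__   read 1 → write 1, move →, go to s0
s0 | 11[_]1__   read _ → write 1, move ←, go to s2
s2 | 1[1]11__   read 1 → write 1, move →, go to s0
s0 | 11[1]1__   read 1 → write 1, move →, go to s1
s1 | 111[1]__   read 1 → write _, move ←, go to s2
s2 | 11[1]___   read 1 → write 1, move →, go to s0
s0 | 111[_]__   read _ → write 1, move ←, go to s2
s2 | 11[1]1__   read 1 → write 1, move →, go to s0
s0 | 111[1]__   read 1 → write 1, move →, go to s1
s1 | 1111[_]_   read _ → write 1, move ←, go to s1
s1 | 111[1]1_   read 1 → write _, move ←, go to s2
s2 | 11[1]_1_   read 1 → write 1, move →, go to s0
s0 | 111[_]1_   read _ → write 1, move ←, go to s2
s2 | 11[1]11_   read 1 → write 1, move →, go to s0
s0 | 111[1]1_   read 1 → write 1, move →, go to s1
s1 | 1111[1]_   read 1 → write _, move ←, go to s2
s2 | 111[1]__   read 1 → write 1, move →, go to s0
s0 | 1111[_]_   read _ → write 1, move ←, go to s2
s2 | 111[1]1_   read 1 → write 1, move →, go to s0
s0 | 1111[1]_   read 1 → write 1, move →, go to s1
s1 | 11111[_]   read _ → write 1, move ←, go to s1
s1 | 1111[1]1   read 1 → write _, move ←, go to s2
s2 | 111[1]_1   read 1 → write 1, move →, go to s0
s0 | 1111[_]1   read _ → write 1, move ←, go to s2
s2 | 111[1]11   read 1 → write 1, move →, go to s0
s0 | 1111[1]1
After 32 steps: state s0, head at 4, tape 111111.

state s0, head at 4, tape 111111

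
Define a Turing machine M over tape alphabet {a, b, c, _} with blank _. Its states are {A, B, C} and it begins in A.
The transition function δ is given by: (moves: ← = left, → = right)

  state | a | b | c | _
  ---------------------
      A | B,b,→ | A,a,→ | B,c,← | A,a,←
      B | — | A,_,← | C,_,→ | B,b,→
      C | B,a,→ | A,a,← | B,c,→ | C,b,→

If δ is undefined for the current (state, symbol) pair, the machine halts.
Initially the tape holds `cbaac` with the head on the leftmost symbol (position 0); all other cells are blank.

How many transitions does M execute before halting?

7

A | _[c]baac   read c → write c, move ←, go to B
B | [_]cbaac   read _ → write b, move →, go to B
B | b[c]baac   read c → write _, move →, go to C
C | b_[b]aac   read b → write a, move ←, go to A
A | b[_]aaac   read _ → write a, move ←, go to A
A | [b]aaaac   read b → write a, move →, go to A
A | a[a]aaac   read a → write b, move →, go to B
B | ab[a]aac
M halts after 7 transitions.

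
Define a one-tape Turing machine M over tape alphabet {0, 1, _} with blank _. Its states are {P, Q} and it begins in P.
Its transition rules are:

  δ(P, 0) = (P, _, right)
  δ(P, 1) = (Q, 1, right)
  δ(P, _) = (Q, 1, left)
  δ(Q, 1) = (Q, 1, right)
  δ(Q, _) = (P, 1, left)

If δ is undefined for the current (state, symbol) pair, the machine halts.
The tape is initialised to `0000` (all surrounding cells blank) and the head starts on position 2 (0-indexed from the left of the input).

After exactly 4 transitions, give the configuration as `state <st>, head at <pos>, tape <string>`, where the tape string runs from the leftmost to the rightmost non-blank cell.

state P, head at 2, tape 00_11

P | 00[0]0_   read 0 → write _, move right, go to P
P | 00_[0]_   read 0 → write _, move right, go to P
P | 00__[_]   read _ → write 1, move left, go to Q
Q | 00_[_]1   read _ → write 1, move left, go to P
P | 00[_]11
After 4 steps: state P, head at 2, tape 00_11.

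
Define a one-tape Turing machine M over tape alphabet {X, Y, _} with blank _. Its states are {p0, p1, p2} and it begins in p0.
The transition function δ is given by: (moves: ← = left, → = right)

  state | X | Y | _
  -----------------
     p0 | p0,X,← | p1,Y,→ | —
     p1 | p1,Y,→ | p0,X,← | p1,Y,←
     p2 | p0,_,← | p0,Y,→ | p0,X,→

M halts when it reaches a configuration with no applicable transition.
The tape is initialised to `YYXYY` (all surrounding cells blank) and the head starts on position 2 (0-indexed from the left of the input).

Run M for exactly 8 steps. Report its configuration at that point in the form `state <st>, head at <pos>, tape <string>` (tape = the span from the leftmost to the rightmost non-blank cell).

p0 | YY[X]YY   read X → write X, move ←, go to p0
p0 | Y[Y]XYY   read Y → write Y, move →, go to p1
p1 | YY[X]YY   read X → write Y, move →, go to p1
p1 | YYY[Y]Y   read Y → write X, move ←, go to p0
p0 | YY[Y]XY   read Y → write Y, move →, go to p1
p1 | YYY[X]Y   read X → write Y, move →, go to p1
p1 | YYYY[Y]   read Y → write X, move ←, go to p0
p0 | YYY[Y]X   read Y → write Y, move →, go to p1
p1 | YYYY[X]
After 8 steps: state p1, head at 4, tape YYYYX.

state p1, head at 4, tape YYYYX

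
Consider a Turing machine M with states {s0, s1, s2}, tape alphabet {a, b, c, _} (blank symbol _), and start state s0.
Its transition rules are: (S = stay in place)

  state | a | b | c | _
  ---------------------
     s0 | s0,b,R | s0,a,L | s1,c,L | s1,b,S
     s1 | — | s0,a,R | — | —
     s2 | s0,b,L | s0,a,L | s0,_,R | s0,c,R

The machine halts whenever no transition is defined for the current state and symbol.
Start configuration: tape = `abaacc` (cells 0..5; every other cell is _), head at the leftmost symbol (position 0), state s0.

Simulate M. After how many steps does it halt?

12

s0 | _[a]baacc   read a → write b, move R, go to s0
s0 | _b[b]aacc   read b → write a, move L, go to s0
s0 | _[b]aaacc   read b → write a, move L, go to s0
s0 | [_]aaaacc   read _ → write b, move S, go to s1
s1 | [b]aaaacc   read b → write a, move R, go to s0
s0 | a[a]aaacc   read a → write b, move R, go to s0
s0 | ab[a]aacc   read a → write b, move R, go to s0
s0 | abb[a]acc   read a → write b, move R, go to s0
s0 | abbb[a]cc   read a → write b, move R, go to s0
s0 | abbbb[c]c   read c → write c, move L, go to s1
s1 | abbb[b]cc   read b → write a, move R, go to s0
s0 | abbba[c]c   read c → write c, move L, go to s1
s1 | abbb[a]cc
M halts after 12 transitions.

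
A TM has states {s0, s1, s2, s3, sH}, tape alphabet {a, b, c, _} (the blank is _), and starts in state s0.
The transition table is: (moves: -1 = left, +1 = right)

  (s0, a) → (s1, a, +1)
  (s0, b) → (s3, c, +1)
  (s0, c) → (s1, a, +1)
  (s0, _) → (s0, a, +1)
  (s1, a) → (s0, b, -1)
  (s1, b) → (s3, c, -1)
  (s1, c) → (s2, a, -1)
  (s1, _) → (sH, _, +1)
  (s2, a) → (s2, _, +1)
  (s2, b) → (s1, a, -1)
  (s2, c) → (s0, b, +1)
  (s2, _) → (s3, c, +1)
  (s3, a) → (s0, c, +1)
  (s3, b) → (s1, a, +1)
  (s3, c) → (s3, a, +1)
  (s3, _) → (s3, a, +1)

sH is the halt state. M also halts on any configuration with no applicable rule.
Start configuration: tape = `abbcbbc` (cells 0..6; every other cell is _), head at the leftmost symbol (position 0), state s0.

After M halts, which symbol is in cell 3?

_

state=s0 head=0 tape=[a]bbcbbc   (s0,a)→(s1,a,+1)
state=s1 head=1 tape=a[b]bcbbc   (s1,b)→(s3,c,-1)
state=s3 head=0 tape=[a]cbcbbc   (s3,a)→(s0,c,+1)
state=s0 head=1 tape=c[c]bcbbc   (s0,c)→(s1,a,+1)
state=s1 head=2 tape=ca[b]cbbc   (s1,b)→(s3,c,-1)
state=s3 head=1 tape=c[a]ccbbc   (s3,a)→(s0,c,+1)
state=s0 head=2 tape=cc[c]cbbc   (s0,c)→(s1,a,+1)
state=s1 head=3 tape=cca[c]bbc   (s1,c)→(s2,a,-1)
state=s2 head=2 tape=cc[a]abbc   (s2,a)→(s2,_,+1)
state=s2 head=3 tape=cc_[a]bbc   (s2,a)→(s2,_,+1)
state=s2 head=4 tape=cc__[b]bc   (s2,b)→(s1,a,-1)
state=s1 head=3 tape=cc_[_]abc   (s1,_)→(sH,_,+1)
state=sH head=4 tape=cc__[a]bc
Cell 3 holds _ when M halts.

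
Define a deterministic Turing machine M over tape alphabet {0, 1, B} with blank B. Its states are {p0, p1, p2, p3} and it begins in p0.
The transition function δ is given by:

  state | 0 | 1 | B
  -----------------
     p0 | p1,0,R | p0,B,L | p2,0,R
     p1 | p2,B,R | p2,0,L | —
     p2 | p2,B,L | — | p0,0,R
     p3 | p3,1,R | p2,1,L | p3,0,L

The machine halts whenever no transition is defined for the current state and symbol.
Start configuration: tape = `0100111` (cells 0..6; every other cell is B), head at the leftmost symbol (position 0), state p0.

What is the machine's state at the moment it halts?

p2

state=p0 head=0 tape=BBBB[0]100111   (p0,0)→(p1,0,R)
state=p1 head=1 tape=BBBB0[1]00111   (p1,1)→(p2,0,L)
state=p2 head=0 tape=BBBB[0]000111   (p2,0)→(p2,B,L)
state=p2 head=-1 tape=BBB[B]B000111   (p2,B)→(p0,0,R)
state=p0 head=0 tape=BBB0[B]000111   (p0,B)→(p2,0,R)
state=p2 head=1 tape=BBB00[0]00111   (p2,0)→(p2,B,L)
state=p2 head=0 tape=BBB0[0]B00111   (p2,0)→(p2,B,L)
state=p2 head=-1 tape=BBB[0]BB00111   (p2,0)→(p2,B,L)
state=p2 head=-2 tape=BB[B]BBB00111   (p2,B)→(p0,0,R)
state=p0 head=-1 tape=BB0[B]BB00111   (p0,B)→(p2,0,R)
state=p2 head=0 tape=BB00[B]B00111   (p2,B)→(p0,0,R)
state=p0 head=1 tape=BB000[B]00111   (p0,B)→(p2,0,R)
state=p2 head=2 tape=BB0000[0]0111   (p2,0)→(p2,B,L)
state=p2 head=1 tape=BB000[0]B0111   (p2,0)→(p2,B,L)
state=p2 head=0 tape=BB00[0]BB0111   (p2,0)→(p2,B,L)
state=p2 head=-1 tape=BB0[0]BBB0111   (p2,0)→(p2,B,L)
state=p2 head=-2 tape=BB[0]BBBB0111   (p2,0)→(p2,B,L)
state=p2 head=-3 tape=B[B]BBBBB0111   (p2,B)→(p0,0,R)
state=p0 head=-2 tape=B0[B]BBBB0111   (p0,B)→(p2,0,R)
state=p2 head=-1 tape=B00[B]BBB0111   (p2,B)→(p0,0,R)
state=p0 head=0 tape=B000[B]BB0111   (p0,B)→(p2,0,R)
state=p2 head=1 tape=B0000[B]B0111   (p2,B)→(p0,0,R)
state=p0 head=2 tape=B00000[B]0111   (p0,B)→(p2,0,R)
state=p2 head=3 tape=B000000[0]111   (p2,0)→(p2,B,L)
state=p2 head=2 tape=B00000[0]B111   (p2,0)→(p2,B,L)
state=p2 head=1 tape=B0000[0]BB111   (p2,0)→(p2,B,L)
state=p2 head=0 tape=B000[0]BBB111   (p2,0)→(p2,B,L)
state=p2 head=-1 tape=B00[0]BBBB111   (p2,0)→(p2,B,L)
state=p2 head=-2 tape=B0[0]BBBBB111   (p2,0)→(p2,B,L)
state=p2 head=-3 tape=B[0]BBBBBB111   (p2,0)→(p2,B,L)
state=p2 head=-4 tape=[B]BBBBBBB111   (p2,B)→(p0,0,R)
state=p0 head=-3 tape=0[B]BBBBBB111   (p0,B)→(p2,0,R)
state=p2 head=-2 tape=00[B]BBBBB111   (p2,B)→(p0,0,R)
state=p0 head=-1 tape=000[B]BBBB111   (p0,B)→(p2,0,R)
state=p2 head=0 tape=0000[B]BBB111   (p2,B)→(p0,0,R)
state=p0 head=1 tape=00000[B]BB111   (p0,B)→(p2,0,R)
state=p2 head=2 tape=000000[B]B111   (p2,B)→(p0,0,R)
state=p0 head=3 tape=0000000[B]111   (p0,B)→(p2,0,R)
state=p2 head=4 tape=00000000[1]11
No transition is defined for (p2, 1); M halts in state p2.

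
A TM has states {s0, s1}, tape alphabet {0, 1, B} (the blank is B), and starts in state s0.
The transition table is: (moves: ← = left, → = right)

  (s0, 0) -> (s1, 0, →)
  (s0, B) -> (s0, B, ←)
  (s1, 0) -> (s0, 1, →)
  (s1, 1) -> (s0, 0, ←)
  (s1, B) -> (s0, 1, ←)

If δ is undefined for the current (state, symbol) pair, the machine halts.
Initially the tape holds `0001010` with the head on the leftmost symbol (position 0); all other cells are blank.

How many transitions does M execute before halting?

17

state=s0 head=0 tape=[0]001010BB   (s0,0)→(s1,0,→)
state=s1 head=1 tape=0[0]01010BB   (s1,0)→(s0,1,→)
state=s0 head=2 tape=01[0]1010BB   (s0,0)→(s1,0,→)
state=s1 head=3 tape=010[1]010BB   (s1,1)→(s0,0,←)
state=s0 head=2 tape=01[0]0010BB   (s0,0)→(s1,0,→)
state=s1 head=3 tape=010[0]010BB   (s1,0)→(s0,1,→)
state=s0 head=4 tape=0101[0]10BB   (s0,0)→(s1,0,→)
state=s1 head=5 tape=01010[1]0BB   (s1,1)→(s0,0,←)
state=s0 head=4 tape=0101[0]00BB   (s0,0)→(s1,0,→)
state=s1 head=5 tape=01010[0]0BB   (s1,0)→(s0,1,→)
state=s0 head=6 tape=010101[0]BB   (s0,0)→(s1,0,→)
state=s1 head=7 tape=0101010[B]B   (s1,B)→(s0,1,←)
state=s0 head=6 tape=010101[0]1B   (s0,0)→(s1,0,→)
state=s1 head=7 tape=0101010[1]B   (s1,1)→(s0,0,←)
state=s0 head=6 tape=010101[0]0B   (s0,0)→(s1,0,→)
state=s1 head=7 tape=0101010[0]B   (s1,0)→(s0,1,→)
state=s0 head=8 tape=01010101[B]   (s0,B)→(s0,B,←)
state=s0 head=7 tape=0101010[1]B
M halts after 17 transitions.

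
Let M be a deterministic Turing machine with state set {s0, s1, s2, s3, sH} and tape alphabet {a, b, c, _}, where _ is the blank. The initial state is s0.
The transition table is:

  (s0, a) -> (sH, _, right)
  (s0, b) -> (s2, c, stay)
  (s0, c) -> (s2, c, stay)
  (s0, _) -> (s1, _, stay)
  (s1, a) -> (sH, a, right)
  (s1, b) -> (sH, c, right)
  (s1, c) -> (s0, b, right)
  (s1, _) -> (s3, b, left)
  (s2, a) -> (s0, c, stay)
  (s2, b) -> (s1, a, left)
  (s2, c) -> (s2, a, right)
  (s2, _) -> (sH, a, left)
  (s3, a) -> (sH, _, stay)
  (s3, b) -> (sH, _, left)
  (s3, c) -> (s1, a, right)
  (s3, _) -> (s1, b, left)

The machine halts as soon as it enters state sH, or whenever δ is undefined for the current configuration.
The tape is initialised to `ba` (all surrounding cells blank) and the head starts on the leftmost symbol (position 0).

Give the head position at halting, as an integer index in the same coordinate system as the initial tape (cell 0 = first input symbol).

s0 | [b]a_   read b → write c, move stay, go to s2
s2 | [c]a_   read c → write a, move right, go to s2
s2 | a[a]_   read a → write c, move stay, go to s0
s0 | a[c]_   read c → write c, move stay, go to s2
s2 | a[c]_   read c → write a, move right, go to s2
s2 | aa[_]   read _ → write a, move left, go to sH
sH | a[a]a
At halt the head is at cell 1.

1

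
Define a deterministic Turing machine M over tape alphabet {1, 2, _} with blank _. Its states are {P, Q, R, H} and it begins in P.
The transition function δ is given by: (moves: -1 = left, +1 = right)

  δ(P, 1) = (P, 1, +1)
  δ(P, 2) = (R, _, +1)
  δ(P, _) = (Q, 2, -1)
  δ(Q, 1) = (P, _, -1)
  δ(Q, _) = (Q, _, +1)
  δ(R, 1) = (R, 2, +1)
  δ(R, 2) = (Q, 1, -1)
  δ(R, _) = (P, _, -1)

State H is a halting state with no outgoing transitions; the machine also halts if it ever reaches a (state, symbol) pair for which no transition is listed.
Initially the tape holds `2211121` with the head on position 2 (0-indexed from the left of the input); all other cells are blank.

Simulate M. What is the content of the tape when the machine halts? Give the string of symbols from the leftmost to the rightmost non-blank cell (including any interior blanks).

state=P head=2 tape=22[1]1121_   (P,1)→(P,1,+1)
state=P head=3 tape=221[1]121_   (P,1)→(P,1,+1)
state=P head=4 tape=2211[1]21_   (P,1)→(P,1,+1)
state=P head=5 tape=22111[2]1_   (P,2)→(R,_,+1)
state=R head=6 tape=22111_[1]_   (R,1)→(R,2,+1)
state=R head=7 tape=22111_2[_]   (R,_)→(P,_,-1)
state=P head=6 tape=22111_[2]_   (P,2)→(R,_,+1)
state=R head=7 tape=22111__[_]   (R,_)→(P,_,-1)
state=P head=6 tape=22111_[_]_   (P,_)→(Q,2,-1)
state=Q head=5 tape=22111[_]2_   (Q,_)→(Q,_,+1)
state=Q head=6 tape=22111_[2]_
The non-blank tape span at halt is 22111_2.

22111_2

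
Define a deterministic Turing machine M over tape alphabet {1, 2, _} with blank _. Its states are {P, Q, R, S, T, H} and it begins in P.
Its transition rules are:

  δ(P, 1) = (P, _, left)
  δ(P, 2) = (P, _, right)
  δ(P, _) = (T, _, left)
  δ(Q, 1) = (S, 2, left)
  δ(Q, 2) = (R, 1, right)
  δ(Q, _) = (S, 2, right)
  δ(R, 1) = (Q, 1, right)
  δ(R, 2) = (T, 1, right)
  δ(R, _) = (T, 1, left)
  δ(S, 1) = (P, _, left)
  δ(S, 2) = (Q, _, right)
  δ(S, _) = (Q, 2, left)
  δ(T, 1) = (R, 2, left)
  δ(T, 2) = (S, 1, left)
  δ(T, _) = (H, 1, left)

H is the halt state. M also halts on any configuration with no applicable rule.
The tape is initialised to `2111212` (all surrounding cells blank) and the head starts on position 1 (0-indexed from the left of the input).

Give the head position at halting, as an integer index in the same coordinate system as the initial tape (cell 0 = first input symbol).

-1

P | _2[1]11212   read 1 → write _, move left, go to P
P | _[2]_11212   read 2 → write _, move right, go to P
P | __[_]11212   read _ → write _, move left, go to T
T | _[_]_11212   read _ → write 1, move left, go to H
H | [_]1_11212
At halt the head is at cell -1.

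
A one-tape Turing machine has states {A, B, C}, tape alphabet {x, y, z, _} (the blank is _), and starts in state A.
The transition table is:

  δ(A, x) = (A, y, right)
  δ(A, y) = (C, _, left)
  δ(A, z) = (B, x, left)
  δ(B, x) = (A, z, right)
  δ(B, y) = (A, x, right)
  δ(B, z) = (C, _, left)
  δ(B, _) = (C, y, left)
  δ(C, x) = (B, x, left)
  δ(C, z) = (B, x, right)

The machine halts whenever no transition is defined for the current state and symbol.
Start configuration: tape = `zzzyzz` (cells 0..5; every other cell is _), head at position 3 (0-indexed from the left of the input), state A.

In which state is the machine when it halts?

state=A head=3 tape=__zzz[y]zz   (A,y)→(C,_,left)
state=C head=2 tape=__zz[z]_zz   (C,z)→(B,x,right)
state=B head=3 tape=__zzx[_]zz   (B,_)→(C,y,left)
state=C head=2 tape=__zz[x]yzz   (C,x)→(B,x,left)
state=B head=1 tape=__z[z]xyzz   (B,z)→(C,_,left)
state=C head=0 tape=__[z]_xyzz   (C,z)→(B,x,right)
state=B head=1 tape=__x[_]xyzz   (B,_)→(C,y,left)
state=C head=0 tape=__[x]yxyzz   (C,x)→(B,x,left)
state=B head=-1 tape=_[_]xyxyzz   (B,_)→(C,y,left)
state=C head=-2 tape=[_]yxyxyzz
No transition is defined for (C, _); M halts in state C.

C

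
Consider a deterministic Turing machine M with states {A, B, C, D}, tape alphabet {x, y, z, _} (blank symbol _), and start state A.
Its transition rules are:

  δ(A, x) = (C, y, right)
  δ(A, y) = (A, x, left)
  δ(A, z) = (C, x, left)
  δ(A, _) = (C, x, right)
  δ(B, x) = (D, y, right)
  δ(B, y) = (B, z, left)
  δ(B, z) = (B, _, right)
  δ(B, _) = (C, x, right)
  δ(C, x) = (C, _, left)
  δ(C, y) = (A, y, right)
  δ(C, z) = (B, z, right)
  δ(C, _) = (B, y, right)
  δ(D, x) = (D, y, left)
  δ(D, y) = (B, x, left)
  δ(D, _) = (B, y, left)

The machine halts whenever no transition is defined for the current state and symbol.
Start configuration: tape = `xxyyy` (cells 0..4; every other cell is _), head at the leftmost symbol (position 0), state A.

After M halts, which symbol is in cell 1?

y

A | [x]xyyy   read x → write y, move right, go to C
C | y[x]yyy   read x → write _, move left, go to C
C | [y]_yyy   read y → write y, move right, go to A
A | y[_]yyy   read _ → write x, move right, go to C
C | yx[y]yy   read y → write y, move right, go to A
A | yxy[y]y   read y → write x, move left, go to A
A | yx[y]xy   read y → write x, move left, go to A
A | y[x]xxy   read x → write y, move right, go to C
C | yy[x]xy   read x → write _, move left, go to C
C | y[y]_xy   read y → write y, move right, go to A
A | yy[_]xy   read _ → write x, move right, go to C
C | yyx[x]y   read x → write _, move left, go to C
C | yy[x]_y   read x → write _, move left, go to C
C | y[y]__y   read y → write y, move right, go to A
A | yy[_]_y   read _ → write x, move right, go to C
C | yyx[_]y   read _ → write y, move right, go to B
B | yyxy[y]   read y → write z, move left, go to B
B | yyx[y]z   read y → write z, move left, go to B
B | yy[x]zz   read x → write y, move right, go to D
D | yyy[z]z
Cell 1 holds y when M halts.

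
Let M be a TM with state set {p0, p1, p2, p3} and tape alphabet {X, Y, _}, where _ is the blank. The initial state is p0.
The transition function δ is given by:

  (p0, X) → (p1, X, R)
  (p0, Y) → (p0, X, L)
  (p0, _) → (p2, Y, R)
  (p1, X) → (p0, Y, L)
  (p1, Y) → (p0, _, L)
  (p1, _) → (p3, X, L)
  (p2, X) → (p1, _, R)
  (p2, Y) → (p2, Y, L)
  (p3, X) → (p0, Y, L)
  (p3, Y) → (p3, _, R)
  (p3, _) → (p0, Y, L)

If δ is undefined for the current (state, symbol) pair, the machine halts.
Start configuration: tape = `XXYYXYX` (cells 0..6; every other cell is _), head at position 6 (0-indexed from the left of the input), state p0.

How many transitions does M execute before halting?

28

state=p0 head=6 tape=__XXYYXY[X]_   (p0,X)→(p1,X,R)
state=p1 head=7 tape=__XXYYXYX[_]   (p1,_)→(p3,X,L)
state=p3 head=6 tape=__XXYYXY[X]X   (p3,X)→(p0,Y,L)
state=p0 head=5 tape=__XXYYX[Y]YX   (p0,Y)→(p0,X,L)
state=p0 head=4 tape=__XXYY[X]XYX   (p0,X)→(p1,X,R)
state=p1 head=5 tape=__XXYYX[X]YX   (p1,X)→(p0,Y,L)
state=p0 head=4 tape=__XXYY[X]YYX   (p0,X)→(p1,X,R)
state=p1 head=5 tape=__XXYYX[Y]YX   (p1,Y)→(p0,_,L)
state=p0 head=4 tape=__XXYY[X]_YX   (p0,X)→(p1,X,R)
state=p1 head=5 tape=__XXYYX[_]YX   (p1,_)→(p3,X,L)
state=p3 head=4 tape=__XXYY[X]XYX   (p3,X)→(p0,Y,L)
state=p0 head=3 tape=__XXY[Y]YXYX   (p0,Y)→(p0,X,L)
state=p0 head=2 tape=__XX[Y]XYXYX   (p0,Y)→(p0,X,L)
state=p0 head=1 tape=__X[X]XXYXYX   (p0,X)→(p1,X,R)
state=p1 head=2 tape=__XX[X]XYXYX   (p1,X)→(p0,Y,L)
state=p0 head=1 tape=__X[X]YXYXYX   (p0,X)→(p1,X,R)
state=p1 head=2 tape=__XX[Y]XYXYX   (p1,Y)→(p0,_,L)
state=p0 head=1 tape=__X[X]_XYXYX   (p0,X)→(p1,X,R)
state=p1 head=2 tape=__XX[_]XYXYX   (p1,_)→(p3,X,L)
state=p3 head=1 tape=__X[X]XXYXYX   (p3,X)→(p0,Y,L)
state=p0 head=0 tape=__[X]YXXYXYX   (p0,X)→(p1,X,R)
state=p1 head=1 tape=__X[Y]XXYXYX   (p1,Y)→(p0,_,L)
state=p0 head=0 tape=__[X]_XXYXYX   (p0,X)→(p1,X,R)
state=p1 head=1 tape=__X[_]XXYXYX   (p1,_)→(p3,X,L)
state=p3 head=0 tape=__[X]XXXYXYX   (p3,X)→(p0,Y,L)
state=p0 head=-1 tape=_[_]YXXXYXYX   (p0,_)→(p2,Y,R)
state=p2 head=0 tape=_Y[Y]XXXYXYX   (p2,Y)→(p2,Y,L)
state=p2 head=-1 tape=_[Y]YXXXYXYX   (p2,Y)→(p2,Y,L)
state=p2 head=-2 tape=[_]YYXXXYXYX
M halts after 28 transitions.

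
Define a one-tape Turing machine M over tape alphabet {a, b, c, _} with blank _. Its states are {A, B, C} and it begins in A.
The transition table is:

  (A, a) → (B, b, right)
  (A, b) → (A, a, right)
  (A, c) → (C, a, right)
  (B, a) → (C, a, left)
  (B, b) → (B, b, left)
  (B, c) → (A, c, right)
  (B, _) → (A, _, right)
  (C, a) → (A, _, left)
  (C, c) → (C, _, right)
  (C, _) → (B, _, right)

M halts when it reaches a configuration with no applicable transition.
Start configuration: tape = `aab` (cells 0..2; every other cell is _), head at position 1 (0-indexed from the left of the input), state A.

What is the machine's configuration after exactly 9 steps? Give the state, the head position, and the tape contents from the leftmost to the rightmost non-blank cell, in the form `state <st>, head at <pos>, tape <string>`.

state B, head at 0, tape abb

A | _a[a]b   read a → write b, move right, go to B
B | _ab[b]   read b → write b, move left, go to B
B | _a[b]b   read b → write b, move left, go to B
B | _[a]bb   read a → write a, move left, go to C
C | [_]abb   read _ → write _, move right, go to B
B | _[a]bb   read a → write a, move left, go to C
C | [_]abb   read _ → write _, move right, go to B
B | _[a]bb   read a → write a, move left, go to C
C | [_]abb   read _ → write _, move right, go to B
B | _[a]bb
After 9 steps: state B, head at 0, tape abb.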